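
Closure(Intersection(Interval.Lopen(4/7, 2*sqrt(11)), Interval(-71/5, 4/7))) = EmptySet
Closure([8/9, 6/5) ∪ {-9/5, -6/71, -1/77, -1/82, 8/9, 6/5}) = {-9/5, -6/71, -1/77, -1/82} ∪ [8/9, 6/5]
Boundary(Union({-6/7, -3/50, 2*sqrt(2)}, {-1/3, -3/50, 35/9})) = {-6/7, -1/3, -3/50, 35/9, 2*sqrt(2)}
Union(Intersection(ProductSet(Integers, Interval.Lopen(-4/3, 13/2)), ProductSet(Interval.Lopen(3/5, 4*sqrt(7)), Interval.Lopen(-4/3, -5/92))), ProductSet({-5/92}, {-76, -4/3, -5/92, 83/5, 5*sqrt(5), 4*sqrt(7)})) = Union(ProductSet({-5/92}, {-76, -4/3, -5/92, 83/5, 5*sqrt(5), 4*sqrt(7)}), ProductSet(Range(1, 11, 1), Interval.Lopen(-4/3, -5/92)))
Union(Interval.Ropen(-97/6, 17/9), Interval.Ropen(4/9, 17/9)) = Interval.Ropen(-97/6, 17/9)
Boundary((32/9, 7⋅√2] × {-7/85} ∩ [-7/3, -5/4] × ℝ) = ∅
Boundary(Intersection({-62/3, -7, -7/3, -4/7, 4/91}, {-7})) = {-7}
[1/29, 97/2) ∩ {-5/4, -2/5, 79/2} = {79/2}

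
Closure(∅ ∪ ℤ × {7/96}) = ℤ × {7/96}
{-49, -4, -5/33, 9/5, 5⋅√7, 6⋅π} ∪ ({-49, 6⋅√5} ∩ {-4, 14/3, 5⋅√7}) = {-49, -4, -5/33, 9/5, 5⋅√7, 6⋅π}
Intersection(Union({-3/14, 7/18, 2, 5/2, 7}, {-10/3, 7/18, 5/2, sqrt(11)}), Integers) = {2, 7}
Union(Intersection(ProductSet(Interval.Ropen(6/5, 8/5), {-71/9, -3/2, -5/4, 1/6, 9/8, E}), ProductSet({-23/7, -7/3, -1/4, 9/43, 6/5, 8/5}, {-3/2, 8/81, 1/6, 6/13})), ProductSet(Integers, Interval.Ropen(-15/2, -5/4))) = Union(ProductSet({6/5}, {-3/2, 1/6}), ProductSet(Integers, Interval.Ropen(-15/2, -5/4)))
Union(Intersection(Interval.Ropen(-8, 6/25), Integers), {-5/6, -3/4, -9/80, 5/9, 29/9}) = Union({-5/6, -3/4, -9/80, 5/9, 29/9}, Range(-8, 1, 1))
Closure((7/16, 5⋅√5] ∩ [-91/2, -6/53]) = ∅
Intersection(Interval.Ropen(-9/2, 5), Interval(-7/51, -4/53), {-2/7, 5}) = EmptySet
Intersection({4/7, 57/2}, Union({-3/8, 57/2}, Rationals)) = {4/7, 57/2}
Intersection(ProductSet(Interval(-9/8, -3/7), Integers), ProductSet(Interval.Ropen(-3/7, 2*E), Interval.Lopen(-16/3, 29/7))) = ProductSet({-3/7}, Range(-5, 5, 1))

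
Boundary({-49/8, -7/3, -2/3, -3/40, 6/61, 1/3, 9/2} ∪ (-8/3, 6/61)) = {-49/8, -8/3, 6/61, 1/3, 9/2}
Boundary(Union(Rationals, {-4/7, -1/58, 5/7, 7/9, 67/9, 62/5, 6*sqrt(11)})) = Reals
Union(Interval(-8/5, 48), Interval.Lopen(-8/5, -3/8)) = Interval(-8/5, 48)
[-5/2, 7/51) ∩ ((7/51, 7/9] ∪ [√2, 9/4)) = ∅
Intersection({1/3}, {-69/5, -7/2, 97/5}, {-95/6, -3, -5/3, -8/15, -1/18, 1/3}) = EmptySet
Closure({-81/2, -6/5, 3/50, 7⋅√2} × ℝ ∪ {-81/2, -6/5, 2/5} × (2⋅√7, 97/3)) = ({-81/2, -6/5, 3/50, 7⋅√2} × ℝ) ∪ ({-81/2, -6/5, 2/5} × [2⋅√7, 97/3])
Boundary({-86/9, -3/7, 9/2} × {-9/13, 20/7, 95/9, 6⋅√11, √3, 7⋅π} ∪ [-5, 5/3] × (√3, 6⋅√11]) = ({-5, 5/3} × [√3, 6⋅√11]) ∪ ([-5, 5/3] × {6⋅√11, √3}) ∪ ({-86/9, -3/7, 9/2} × {-9/13, 6⋅√11, √3, 7⋅π}) ∪ ({-86/9, 9/2} × {-9/13, 20/7, 95/9, 6⋅√11, √3, 7⋅π})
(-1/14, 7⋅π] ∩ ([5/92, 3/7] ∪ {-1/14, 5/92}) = [5/92, 3/7]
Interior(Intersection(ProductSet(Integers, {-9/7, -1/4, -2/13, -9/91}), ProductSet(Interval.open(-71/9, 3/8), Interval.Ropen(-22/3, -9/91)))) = EmptySet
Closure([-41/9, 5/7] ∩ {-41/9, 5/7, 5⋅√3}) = {-41/9, 5/7}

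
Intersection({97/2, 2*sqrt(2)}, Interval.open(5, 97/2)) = EmptySet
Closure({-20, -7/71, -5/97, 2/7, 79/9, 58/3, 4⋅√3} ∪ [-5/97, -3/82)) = {-20, -7/71, 2/7, 79/9, 58/3, 4⋅√3} ∪ [-5/97, -3/82]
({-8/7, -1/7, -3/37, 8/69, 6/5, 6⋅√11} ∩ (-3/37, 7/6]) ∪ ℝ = ℝ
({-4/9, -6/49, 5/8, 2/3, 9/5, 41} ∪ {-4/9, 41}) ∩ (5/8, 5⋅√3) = {2/3, 9/5}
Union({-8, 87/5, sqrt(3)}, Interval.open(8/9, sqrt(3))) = Union({-8, 87/5}, Interval.Lopen(8/9, sqrt(3)))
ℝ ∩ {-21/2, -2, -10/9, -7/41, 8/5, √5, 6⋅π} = {-21/2, -2, -10/9, -7/41, 8/5, √5, 6⋅π}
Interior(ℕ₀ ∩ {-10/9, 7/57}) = ∅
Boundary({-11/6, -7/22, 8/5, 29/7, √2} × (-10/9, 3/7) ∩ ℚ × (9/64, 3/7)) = {-11/6, -7/22, 8/5, 29/7} × [9/64, 3/7]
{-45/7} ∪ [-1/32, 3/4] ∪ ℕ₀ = {-45/7} ∪ [-1/32, 3/4] ∪ ℕ₀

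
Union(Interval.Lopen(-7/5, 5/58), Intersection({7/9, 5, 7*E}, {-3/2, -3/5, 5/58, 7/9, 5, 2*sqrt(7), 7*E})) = Union({7/9, 5, 7*E}, Interval.Lopen(-7/5, 5/58))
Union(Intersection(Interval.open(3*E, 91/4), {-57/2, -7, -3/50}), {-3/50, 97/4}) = {-3/50, 97/4}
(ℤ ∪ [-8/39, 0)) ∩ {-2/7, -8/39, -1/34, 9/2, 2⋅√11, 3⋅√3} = {-8/39, -1/34}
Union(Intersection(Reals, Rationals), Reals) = Reals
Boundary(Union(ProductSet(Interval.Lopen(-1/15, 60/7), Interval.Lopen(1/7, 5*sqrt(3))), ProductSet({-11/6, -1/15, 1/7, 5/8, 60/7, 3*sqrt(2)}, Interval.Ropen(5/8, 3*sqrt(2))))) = Union(ProductSet({-1/15, 60/7}, Interval(1/7, 5*sqrt(3))), ProductSet({-11/6, -1/15, 60/7}, Interval(5/8, 3*sqrt(2))), ProductSet(Interval(-1/15, 60/7), {1/7, 5*sqrt(3)}))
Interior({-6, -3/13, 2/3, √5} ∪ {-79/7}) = ∅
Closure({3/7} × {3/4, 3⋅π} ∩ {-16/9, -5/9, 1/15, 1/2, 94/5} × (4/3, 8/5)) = ∅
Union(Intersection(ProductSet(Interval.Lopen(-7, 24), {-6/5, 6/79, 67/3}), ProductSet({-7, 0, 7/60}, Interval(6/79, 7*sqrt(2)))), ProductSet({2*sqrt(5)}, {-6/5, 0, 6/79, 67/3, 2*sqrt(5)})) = Union(ProductSet({2*sqrt(5)}, {-6/5, 0, 6/79, 67/3, 2*sqrt(5)}), ProductSet({0, 7/60}, {6/79}))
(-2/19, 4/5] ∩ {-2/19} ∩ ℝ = ∅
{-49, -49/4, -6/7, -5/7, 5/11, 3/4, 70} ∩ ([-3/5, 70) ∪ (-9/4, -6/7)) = {5/11, 3/4}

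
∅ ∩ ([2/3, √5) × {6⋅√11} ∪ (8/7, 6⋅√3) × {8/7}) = ∅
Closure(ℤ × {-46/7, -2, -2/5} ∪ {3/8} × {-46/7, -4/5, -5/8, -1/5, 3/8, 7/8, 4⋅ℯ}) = (ℤ × {-46/7, -2, -2/5}) ∪ ({3/8} × {-46/7, -4/5, -5/8, -1/5, 3/8, 7/8, 4⋅ℯ})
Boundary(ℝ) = ∅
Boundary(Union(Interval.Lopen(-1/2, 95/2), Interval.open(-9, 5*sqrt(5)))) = {-9, 95/2}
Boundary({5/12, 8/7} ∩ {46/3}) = ∅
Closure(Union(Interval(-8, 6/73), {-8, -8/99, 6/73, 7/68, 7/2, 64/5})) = Union({7/68, 7/2, 64/5}, Interval(-8, 6/73))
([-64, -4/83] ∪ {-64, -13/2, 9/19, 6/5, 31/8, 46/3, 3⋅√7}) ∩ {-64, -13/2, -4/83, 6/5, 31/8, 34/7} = {-64, -13/2, -4/83, 6/5, 31/8}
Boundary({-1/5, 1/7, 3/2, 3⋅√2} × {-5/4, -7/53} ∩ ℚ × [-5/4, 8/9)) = {-1/5, 1/7, 3/2} × {-5/4, -7/53}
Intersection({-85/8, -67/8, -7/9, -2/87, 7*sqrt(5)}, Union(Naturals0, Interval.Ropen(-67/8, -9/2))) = {-67/8}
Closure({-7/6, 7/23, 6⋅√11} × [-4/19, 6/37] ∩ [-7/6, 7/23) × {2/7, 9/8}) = ∅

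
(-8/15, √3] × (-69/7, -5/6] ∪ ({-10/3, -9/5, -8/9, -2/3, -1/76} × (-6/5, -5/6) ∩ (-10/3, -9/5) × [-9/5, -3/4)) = (-8/15, √3] × (-69/7, -5/6]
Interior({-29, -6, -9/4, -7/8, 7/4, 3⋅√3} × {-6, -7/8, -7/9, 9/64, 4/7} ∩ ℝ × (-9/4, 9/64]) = ∅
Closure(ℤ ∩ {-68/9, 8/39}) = ∅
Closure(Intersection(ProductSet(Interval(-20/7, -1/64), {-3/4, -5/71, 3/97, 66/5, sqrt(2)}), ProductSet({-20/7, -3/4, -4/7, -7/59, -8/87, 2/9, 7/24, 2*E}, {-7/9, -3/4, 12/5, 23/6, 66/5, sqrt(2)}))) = ProductSet({-20/7, -3/4, -4/7, -7/59, -8/87}, {-3/4, 66/5, sqrt(2)})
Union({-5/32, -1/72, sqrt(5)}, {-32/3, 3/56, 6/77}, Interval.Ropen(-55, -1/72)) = Union({3/56, 6/77, sqrt(5)}, Interval(-55, -1/72))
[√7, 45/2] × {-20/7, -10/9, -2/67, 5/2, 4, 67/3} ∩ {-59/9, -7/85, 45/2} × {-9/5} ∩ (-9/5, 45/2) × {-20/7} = ∅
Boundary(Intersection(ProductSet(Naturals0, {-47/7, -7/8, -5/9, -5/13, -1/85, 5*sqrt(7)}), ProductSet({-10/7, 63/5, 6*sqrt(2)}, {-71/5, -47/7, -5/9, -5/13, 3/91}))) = EmptySet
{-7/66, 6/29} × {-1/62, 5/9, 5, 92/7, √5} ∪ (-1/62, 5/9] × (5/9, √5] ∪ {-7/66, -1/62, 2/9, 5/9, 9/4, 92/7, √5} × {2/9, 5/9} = ({-7/66, 6/29} × {-1/62, 5/9, 5, 92/7, √5}) ∪ ((-1/62, 5/9] × (5/9, √5]) ∪ ({-7/66, -1/62, 2/9, 5/9, 9/4, 92/7, √5} × {2/9, 5/9})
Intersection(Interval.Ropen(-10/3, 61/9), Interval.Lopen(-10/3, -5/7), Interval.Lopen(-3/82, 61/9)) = EmptySet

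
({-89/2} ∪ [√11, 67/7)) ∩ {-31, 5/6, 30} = ∅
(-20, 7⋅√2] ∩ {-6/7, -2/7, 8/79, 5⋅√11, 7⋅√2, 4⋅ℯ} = {-6/7, -2/7, 8/79, 7⋅√2}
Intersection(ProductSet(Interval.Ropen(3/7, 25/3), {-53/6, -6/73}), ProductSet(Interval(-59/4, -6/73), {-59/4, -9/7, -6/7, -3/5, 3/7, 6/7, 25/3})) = EmptySet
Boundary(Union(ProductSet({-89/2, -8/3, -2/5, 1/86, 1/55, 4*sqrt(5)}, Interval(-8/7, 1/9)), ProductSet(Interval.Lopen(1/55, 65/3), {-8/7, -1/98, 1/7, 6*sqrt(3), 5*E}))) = Union(ProductSet({-89/2, -8/3, -2/5, 1/86, 1/55, 4*sqrt(5)}, Interval(-8/7, 1/9)), ProductSet(Interval(1/55, 65/3), {-8/7, -1/98, 1/7, 6*sqrt(3), 5*E}))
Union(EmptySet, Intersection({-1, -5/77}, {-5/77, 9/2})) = {-5/77}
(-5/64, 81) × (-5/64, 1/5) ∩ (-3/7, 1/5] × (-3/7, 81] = (-5/64, 1/5] × (-5/64, 1/5)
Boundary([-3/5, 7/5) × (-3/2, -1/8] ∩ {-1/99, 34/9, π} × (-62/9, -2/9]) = {-1/99} × [-3/2, -2/9]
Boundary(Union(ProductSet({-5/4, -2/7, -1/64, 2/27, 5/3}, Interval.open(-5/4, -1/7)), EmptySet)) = ProductSet({-5/4, -2/7, -1/64, 2/27, 5/3}, Interval(-5/4, -1/7))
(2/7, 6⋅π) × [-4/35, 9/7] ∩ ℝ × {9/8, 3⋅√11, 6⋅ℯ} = (2/7, 6⋅π) × {9/8}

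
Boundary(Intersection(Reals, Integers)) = Integers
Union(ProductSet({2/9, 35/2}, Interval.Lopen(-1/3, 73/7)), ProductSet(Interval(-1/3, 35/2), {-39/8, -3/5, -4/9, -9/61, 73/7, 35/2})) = Union(ProductSet({2/9, 35/2}, Interval.Lopen(-1/3, 73/7)), ProductSet(Interval(-1/3, 35/2), {-39/8, -3/5, -4/9, -9/61, 73/7, 35/2}))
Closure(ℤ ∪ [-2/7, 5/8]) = ℤ ∪ [-2/7, 5/8]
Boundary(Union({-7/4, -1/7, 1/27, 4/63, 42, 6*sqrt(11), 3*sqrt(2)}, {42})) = {-7/4, -1/7, 1/27, 4/63, 42, 6*sqrt(11), 3*sqrt(2)}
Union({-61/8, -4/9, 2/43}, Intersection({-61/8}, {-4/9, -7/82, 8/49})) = {-61/8, -4/9, 2/43}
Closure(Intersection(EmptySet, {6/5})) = EmptySet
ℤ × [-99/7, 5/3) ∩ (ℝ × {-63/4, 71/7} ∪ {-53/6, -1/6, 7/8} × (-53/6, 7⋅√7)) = ∅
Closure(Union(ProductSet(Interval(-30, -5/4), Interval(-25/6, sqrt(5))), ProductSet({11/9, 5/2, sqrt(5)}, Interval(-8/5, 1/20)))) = Union(ProductSet({11/9, 5/2, sqrt(5)}, Interval(-8/5, 1/20)), ProductSet(Interval(-30, -5/4), Interval(-25/6, sqrt(5))))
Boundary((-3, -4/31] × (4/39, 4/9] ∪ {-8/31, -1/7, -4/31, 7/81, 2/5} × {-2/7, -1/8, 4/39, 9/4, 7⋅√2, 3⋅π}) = ({-3, -4/31} × [4/39, 4/9]) ∪ ([-3, -4/31] × {4/39, 4/9}) ∪ ({-8/31, -1/7, -4/31, 7/81, 2/5} × {-2/7, -1/8, 4/39, 9/4, 7⋅√2, 3⋅π})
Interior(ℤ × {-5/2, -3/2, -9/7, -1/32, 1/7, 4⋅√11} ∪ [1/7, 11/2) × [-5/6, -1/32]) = (1/7, 11/2) × (-5/6, -1/32)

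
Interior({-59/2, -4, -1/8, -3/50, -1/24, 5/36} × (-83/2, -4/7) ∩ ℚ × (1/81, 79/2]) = ∅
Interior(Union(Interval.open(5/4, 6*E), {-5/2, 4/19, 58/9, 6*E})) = Interval.open(5/4, 6*E)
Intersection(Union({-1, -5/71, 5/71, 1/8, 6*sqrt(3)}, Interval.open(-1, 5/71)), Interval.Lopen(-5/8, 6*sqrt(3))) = Union({1/8, 6*sqrt(3)}, Interval.Lopen(-5/8, 5/71))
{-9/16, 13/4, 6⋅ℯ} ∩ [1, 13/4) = ∅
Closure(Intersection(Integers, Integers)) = Integers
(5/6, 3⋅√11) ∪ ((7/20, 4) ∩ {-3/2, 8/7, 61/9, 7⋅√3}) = (5/6, 3⋅√11)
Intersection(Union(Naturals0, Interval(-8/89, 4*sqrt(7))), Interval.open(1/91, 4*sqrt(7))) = Union(Interval.open(1/91, 4*sqrt(7)), Range(1, 11, 1))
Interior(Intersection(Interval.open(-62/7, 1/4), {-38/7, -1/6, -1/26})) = EmptySet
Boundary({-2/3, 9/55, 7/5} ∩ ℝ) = {-2/3, 9/55, 7/5}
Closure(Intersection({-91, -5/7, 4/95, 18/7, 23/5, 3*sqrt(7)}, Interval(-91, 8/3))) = {-91, -5/7, 4/95, 18/7}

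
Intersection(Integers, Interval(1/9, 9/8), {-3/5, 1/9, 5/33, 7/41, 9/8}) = EmptySet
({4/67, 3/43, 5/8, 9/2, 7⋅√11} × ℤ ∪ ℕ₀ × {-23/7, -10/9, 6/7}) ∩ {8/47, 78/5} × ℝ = ∅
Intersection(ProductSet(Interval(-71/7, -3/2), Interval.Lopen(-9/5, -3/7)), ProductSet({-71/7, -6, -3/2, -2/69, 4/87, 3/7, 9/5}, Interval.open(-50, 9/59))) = ProductSet({-71/7, -6, -3/2}, Interval.Lopen(-9/5, -3/7))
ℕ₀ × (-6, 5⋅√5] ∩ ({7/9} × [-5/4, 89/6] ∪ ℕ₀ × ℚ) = ℕ₀ × (ℚ ∩ (-6, 5⋅√5])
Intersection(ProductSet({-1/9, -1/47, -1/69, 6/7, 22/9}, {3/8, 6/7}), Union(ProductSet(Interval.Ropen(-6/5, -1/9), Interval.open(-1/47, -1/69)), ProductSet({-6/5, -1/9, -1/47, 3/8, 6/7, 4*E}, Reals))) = ProductSet({-1/9, -1/47, 6/7}, {3/8, 6/7})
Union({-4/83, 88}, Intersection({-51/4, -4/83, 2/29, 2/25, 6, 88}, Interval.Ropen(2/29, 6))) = {-4/83, 2/29, 2/25, 88}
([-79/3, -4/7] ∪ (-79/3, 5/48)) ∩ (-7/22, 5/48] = (-7/22, 5/48)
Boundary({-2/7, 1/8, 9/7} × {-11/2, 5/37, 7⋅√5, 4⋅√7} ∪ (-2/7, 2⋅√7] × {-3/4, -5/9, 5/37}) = ([-2/7, 2⋅√7] × {-3/4, -5/9, 5/37}) ∪ ({-2/7, 1/8, 9/7} × {-11/2, 5/37, 7⋅√5, 4⋅√7})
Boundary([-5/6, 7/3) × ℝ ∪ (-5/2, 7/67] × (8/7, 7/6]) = ({7/3} × ℝ) ∪ ({-5/2} × [8/7, 7/6]) ∪ ([-5/2, -5/6] × {8/7, 7/6}) ∪ ({-5/6, 7/3} × ((-∞, 8/7] ∪ [7/6, ∞)))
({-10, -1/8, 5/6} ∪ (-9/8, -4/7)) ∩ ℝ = {-10, -1/8, 5/6} ∪ (-9/8, -4/7)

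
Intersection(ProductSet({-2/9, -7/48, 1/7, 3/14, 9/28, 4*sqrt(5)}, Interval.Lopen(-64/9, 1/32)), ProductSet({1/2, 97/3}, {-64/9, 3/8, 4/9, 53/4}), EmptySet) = EmptySet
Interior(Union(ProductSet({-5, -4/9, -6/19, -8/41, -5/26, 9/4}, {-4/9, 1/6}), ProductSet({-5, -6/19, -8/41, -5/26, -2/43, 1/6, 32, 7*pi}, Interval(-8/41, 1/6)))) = EmptySet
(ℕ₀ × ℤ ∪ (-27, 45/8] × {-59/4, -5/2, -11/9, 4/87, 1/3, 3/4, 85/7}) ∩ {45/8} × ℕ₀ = ∅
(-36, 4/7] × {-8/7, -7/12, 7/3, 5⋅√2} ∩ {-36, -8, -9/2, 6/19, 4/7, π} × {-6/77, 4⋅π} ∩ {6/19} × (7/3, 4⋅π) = ∅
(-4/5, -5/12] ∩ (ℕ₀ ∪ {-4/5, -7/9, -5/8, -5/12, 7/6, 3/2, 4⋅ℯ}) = {-7/9, -5/8, -5/12}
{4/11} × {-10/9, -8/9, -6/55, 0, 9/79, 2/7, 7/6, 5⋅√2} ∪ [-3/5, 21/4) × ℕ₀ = ([-3/5, 21/4) × ℕ₀) ∪ ({4/11} × {-10/9, -8/9, -6/55, 0, 9/79, 2/7, 7/6, 5⋅√2})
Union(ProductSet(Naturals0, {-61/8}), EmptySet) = ProductSet(Naturals0, {-61/8})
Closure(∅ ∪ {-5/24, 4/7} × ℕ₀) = {-5/24, 4/7} × ℕ₀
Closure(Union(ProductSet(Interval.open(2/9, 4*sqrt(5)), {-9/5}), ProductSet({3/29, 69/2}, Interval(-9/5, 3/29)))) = Union(ProductSet({3/29, 69/2}, Interval(-9/5, 3/29)), ProductSet(Interval(2/9, 4*sqrt(5)), {-9/5}))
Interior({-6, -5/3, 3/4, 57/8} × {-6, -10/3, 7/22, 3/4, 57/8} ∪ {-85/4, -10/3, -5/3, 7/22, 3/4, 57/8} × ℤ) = ∅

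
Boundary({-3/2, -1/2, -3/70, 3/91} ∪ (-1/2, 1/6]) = {-3/2, -1/2, 1/6}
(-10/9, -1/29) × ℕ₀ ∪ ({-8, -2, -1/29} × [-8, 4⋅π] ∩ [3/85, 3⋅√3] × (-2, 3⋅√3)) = (-10/9, -1/29) × ℕ₀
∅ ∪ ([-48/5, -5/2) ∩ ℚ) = ℚ ∩ [-48/5, -5/2)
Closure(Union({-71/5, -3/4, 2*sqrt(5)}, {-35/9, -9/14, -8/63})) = {-71/5, -35/9, -3/4, -9/14, -8/63, 2*sqrt(5)}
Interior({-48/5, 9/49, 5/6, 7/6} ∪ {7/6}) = ∅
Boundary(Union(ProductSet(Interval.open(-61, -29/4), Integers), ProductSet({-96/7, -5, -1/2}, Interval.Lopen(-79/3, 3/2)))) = Union(ProductSet({-96/7, -5, -1/2}, Interval(-79/3, 3/2)), ProductSet(Interval(-61, -29/4), Integers))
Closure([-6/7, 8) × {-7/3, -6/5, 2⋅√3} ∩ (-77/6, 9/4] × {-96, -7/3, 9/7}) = [-6/7, 9/4] × {-7/3}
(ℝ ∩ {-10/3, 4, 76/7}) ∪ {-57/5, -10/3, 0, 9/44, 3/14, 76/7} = {-57/5, -10/3, 0, 9/44, 3/14, 4, 76/7}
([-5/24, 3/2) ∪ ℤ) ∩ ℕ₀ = ℕ₀ ∪ {0, 1}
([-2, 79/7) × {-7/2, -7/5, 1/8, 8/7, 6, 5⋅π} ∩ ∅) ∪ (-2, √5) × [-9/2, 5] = (-2, √5) × [-9/2, 5]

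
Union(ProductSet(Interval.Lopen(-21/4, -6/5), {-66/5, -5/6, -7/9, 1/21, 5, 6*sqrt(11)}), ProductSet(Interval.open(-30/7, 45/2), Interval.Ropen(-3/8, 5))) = Union(ProductSet(Interval.Lopen(-21/4, -6/5), {-66/5, -5/6, -7/9, 1/21, 5, 6*sqrt(11)}), ProductSet(Interval.open(-30/7, 45/2), Interval.Ropen(-3/8, 5)))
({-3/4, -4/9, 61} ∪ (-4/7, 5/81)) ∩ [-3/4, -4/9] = {-3/4} ∪ (-4/7, -4/9]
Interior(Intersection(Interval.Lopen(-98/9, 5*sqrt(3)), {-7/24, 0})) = EmptySet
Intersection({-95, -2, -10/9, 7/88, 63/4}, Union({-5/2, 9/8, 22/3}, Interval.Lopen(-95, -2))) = {-2}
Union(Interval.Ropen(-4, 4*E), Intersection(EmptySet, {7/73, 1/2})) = Interval.Ropen(-4, 4*E)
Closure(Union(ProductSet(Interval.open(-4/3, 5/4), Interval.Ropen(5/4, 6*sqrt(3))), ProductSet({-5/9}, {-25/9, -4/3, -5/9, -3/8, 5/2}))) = Union(ProductSet({-5/9}, {-25/9, -4/3, -5/9, -3/8, 5/2}), ProductSet({-4/3, 5/4}, Interval(5/4, 6*sqrt(3))), ProductSet(Interval(-4/3, 5/4), {5/4, 6*sqrt(3)}), ProductSet(Interval.open(-4/3, 5/4), Interval.Ropen(5/4, 6*sqrt(3))))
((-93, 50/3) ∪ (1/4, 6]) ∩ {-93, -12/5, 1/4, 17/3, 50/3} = {-12/5, 1/4, 17/3}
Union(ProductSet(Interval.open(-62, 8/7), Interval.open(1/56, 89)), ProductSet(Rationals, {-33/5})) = Union(ProductSet(Interval.open(-62, 8/7), Interval.open(1/56, 89)), ProductSet(Rationals, {-33/5}))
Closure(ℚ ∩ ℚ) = ℝ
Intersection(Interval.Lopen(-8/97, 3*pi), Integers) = Range(0, 10, 1)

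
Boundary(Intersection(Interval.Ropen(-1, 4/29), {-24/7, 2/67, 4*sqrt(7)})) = {2/67}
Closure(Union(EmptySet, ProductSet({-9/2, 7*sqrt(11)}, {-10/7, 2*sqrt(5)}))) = ProductSet({-9/2, 7*sqrt(11)}, {-10/7, 2*sqrt(5)})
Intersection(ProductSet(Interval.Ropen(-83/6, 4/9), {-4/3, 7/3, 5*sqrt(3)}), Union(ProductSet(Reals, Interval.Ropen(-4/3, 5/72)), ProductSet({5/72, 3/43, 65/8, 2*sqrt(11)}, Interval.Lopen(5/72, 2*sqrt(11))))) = Union(ProductSet({5/72, 3/43}, {7/3}), ProductSet(Interval.Ropen(-83/6, 4/9), {-4/3}))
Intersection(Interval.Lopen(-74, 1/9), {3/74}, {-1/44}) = EmptySet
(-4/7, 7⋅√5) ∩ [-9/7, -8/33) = (-4/7, -8/33)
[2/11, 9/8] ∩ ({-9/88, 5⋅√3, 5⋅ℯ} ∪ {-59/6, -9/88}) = ∅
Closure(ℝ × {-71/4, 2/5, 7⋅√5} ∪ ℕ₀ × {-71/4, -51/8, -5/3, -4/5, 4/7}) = (ℕ₀ × {-71/4, -51/8, -5/3, -4/5, 4/7}) ∪ (ℝ × {-71/4, 2/5, 7⋅√5})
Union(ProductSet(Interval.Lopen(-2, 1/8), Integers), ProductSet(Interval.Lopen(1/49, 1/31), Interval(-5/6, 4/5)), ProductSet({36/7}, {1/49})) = Union(ProductSet({36/7}, {1/49}), ProductSet(Interval.Lopen(-2, 1/8), Integers), ProductSet(Interval.Lopen(1/49, 1/31), Interval(-5/6, 4/5)))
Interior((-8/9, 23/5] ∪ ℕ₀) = ({0, 1, …, 4} \ ℕ₀ \ (-8/9, 23/5)) ∪ ((-8/9, 23/5) \ ℕ₀ \ (-8/9, 23/5)) ∪ (ℕ₀ \ ({-8/9, 23/5} ∪ (ℕ₀ \ (-8/9, 23/5)))) ∪ ({0, 1, …, 4} \ ({-8/9, 23/5} ∪ (ℕ₀ \ (-8/9, 23/5))))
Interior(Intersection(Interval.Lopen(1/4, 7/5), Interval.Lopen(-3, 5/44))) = EmptySet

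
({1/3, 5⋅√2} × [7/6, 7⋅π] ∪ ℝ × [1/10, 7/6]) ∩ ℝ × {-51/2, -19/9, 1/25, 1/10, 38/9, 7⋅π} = (ℝ × {1/10}) ∪ ({1/3, 5⋅√2} × {38/9, 7⋅π})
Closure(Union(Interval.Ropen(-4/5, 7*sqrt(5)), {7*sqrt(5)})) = Interval(-4/5, 7*sqrt(5))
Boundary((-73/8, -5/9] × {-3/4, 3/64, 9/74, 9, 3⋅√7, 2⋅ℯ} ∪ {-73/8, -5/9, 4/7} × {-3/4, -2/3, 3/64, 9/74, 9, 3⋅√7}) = ({-73/8, -5/9, 4/7} × {-3/4, -2/3, 3/64, 9/74, 9, 3⋅√7}) ∪ ([-73/8, -5/9] × {-3/4, 3/64, 9/74, 9, 3⋅√7, 2⋅ℯ})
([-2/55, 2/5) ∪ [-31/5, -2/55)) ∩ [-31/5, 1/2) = [-31/5, 2/5)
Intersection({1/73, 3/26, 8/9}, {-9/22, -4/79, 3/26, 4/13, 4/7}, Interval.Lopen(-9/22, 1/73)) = EmptySet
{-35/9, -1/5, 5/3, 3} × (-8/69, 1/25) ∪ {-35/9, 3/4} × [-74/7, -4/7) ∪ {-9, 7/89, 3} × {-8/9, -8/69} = ({-9, 7/89, 3} × {-8/9, -8/69}) ∪ ({-35/9, 3/4} × [-74/7, -4/7)) ∪ ({-35/9, -1/5, 5/3, 3} × (-8/69, 1/25))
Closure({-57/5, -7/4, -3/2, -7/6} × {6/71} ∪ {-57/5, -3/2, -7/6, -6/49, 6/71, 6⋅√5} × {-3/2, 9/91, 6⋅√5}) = ({-57/5, -7/4, -3/2, -7/6} × {6/71}) ∪ ({-57/5, -3/2, -7/6, -6/49, 6/71, 6⋅√5} × {-3/2, 9/91, 6⋅√5})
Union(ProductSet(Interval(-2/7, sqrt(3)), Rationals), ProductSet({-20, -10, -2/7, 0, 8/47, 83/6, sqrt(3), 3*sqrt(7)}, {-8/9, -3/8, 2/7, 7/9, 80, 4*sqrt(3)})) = Union(ProductSet({-20, -10, -2/7, 0, 8/47, 83/6, sqrt(3), 3*sqrt(7)}, {-8/9, -3/8, 2/7, 7/9, 80, 4*sqrt(3)}), ProductSet(Interval(-2/7, sqrt(3)), Rationals))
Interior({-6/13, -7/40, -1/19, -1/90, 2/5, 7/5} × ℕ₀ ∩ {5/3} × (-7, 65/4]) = ∅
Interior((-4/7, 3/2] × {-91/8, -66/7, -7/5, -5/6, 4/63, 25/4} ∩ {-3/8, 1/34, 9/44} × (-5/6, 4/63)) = ∅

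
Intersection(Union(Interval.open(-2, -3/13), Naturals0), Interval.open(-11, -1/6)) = Interval.open(-2, -3/13)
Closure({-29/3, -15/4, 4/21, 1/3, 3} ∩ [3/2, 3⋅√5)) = {3}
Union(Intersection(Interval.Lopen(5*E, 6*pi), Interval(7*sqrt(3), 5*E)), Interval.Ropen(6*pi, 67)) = Interval.Ropen(6*pi, 67)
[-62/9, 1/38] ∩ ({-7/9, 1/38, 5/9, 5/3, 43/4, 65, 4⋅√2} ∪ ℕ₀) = {-7/9, 1/38} ∪ {0}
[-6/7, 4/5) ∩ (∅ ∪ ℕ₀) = {0}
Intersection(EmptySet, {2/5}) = EmptySet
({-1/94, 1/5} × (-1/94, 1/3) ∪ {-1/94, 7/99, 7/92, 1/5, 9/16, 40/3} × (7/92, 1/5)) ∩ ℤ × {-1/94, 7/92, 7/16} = ∅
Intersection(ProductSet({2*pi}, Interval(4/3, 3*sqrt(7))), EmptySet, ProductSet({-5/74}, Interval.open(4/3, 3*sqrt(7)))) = EmptySet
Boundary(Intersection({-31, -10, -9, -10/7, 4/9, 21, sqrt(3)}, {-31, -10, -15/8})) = {-31, -10}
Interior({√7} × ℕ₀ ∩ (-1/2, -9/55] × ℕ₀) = ∅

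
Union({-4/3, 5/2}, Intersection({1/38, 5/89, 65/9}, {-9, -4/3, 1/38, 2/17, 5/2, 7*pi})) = {-4/3, 1/38, 5/2}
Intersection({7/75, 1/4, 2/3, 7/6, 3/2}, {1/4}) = {1/4}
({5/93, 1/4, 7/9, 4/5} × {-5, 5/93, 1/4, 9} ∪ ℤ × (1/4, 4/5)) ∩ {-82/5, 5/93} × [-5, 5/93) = {5/93} × {-5}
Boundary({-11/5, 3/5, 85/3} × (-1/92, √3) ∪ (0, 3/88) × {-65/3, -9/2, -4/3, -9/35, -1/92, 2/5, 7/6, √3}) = ({-11/5, 3/5, 85/3} × [-1/92, √3]) ∪ ([0, 3/88] × {-65/3, -9/2, -4/3, -9/35, -1/92, 2/5, 7/6, √3})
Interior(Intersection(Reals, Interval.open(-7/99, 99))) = Interval.open(-7/99, 99)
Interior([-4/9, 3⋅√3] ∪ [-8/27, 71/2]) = (-4/9, 71/2)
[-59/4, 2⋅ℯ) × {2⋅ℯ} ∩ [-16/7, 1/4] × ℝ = [-16/7, 1/4] × {2⋅ℯ}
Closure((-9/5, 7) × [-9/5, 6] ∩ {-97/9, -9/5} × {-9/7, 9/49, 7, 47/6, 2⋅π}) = ∅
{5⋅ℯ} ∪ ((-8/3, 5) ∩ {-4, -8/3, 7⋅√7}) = {5⋅ℯ}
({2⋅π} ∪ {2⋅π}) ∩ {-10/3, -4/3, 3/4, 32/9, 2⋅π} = {2⋅π}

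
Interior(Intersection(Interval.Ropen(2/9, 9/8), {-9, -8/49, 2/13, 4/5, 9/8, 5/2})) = EmptySet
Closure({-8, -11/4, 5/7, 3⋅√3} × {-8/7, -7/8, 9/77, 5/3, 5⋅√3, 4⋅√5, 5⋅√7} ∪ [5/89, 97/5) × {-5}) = ([5/89, 97/5] × {-5}) ∪ ({-8, -11/4, 5/7, 3⋅√3} × {-8/7, -7/8, 9/77, 5/3, 5⋅√3, 4⋅√5, 5⋅√7})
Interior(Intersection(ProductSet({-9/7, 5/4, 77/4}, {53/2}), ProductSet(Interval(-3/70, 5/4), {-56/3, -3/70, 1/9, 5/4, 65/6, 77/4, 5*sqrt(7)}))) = EmptySet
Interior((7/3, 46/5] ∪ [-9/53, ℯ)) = (-9/53, 46/5)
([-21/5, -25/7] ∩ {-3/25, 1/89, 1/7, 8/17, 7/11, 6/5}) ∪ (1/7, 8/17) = (1/7, 8/17)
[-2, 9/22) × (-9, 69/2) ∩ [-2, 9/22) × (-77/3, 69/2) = [-2, 9/22) × (-9, 69/2)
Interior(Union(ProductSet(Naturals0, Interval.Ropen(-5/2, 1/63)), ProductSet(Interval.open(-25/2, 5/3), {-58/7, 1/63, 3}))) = EmptySet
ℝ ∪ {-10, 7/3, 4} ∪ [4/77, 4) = (-∞, ∞)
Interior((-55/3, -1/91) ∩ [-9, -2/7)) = (-9, -2/7)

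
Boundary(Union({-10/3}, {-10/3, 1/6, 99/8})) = {-10/3, 1/6, 99/8}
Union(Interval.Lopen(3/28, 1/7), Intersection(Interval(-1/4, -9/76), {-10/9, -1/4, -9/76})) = Union({-1/4, -9/76}, Interval.Lopen(3/28, 1/7))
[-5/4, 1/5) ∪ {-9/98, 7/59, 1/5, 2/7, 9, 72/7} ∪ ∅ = [-5/4, 1/5] ∪ {2/7, 9, 72/7}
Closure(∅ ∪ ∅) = ∅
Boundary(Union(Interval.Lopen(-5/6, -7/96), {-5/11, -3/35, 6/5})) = {-5/6, -7/96, 6/5}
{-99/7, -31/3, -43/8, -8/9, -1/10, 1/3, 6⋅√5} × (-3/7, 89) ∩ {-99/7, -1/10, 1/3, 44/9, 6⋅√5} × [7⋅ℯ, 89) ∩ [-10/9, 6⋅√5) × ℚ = {-1/10, 1/3} × (ℚ ∩ [7⋅ℯ, 89))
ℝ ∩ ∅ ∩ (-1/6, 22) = ∅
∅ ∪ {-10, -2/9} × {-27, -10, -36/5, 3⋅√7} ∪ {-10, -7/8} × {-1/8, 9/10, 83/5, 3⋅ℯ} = ({-10, -7/8} × {-1/8, 9/10, 83/5, 3⋅ℯ}) ∪ ({-10, -2/9} × {-27, -10, -36/5, 3⋅√7})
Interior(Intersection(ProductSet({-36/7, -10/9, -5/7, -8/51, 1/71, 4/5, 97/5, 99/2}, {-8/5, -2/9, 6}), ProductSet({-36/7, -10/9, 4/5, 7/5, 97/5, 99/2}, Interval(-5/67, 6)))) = EmptySet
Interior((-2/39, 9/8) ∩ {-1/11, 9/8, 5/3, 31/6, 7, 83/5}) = ∅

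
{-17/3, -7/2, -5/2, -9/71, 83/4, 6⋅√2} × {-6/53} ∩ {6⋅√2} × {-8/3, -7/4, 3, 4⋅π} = ∅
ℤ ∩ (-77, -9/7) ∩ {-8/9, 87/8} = ∅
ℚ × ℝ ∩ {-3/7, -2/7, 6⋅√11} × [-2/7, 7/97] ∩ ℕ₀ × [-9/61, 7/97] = ∅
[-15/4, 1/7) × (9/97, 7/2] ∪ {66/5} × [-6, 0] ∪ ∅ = ({66/5} × [-6, 0]) ∪ ([-15/4, 1/7) × (9/97, 7/2])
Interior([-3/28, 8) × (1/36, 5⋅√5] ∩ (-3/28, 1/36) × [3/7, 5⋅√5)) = (-3/28, 1/36) × (3/7, 5⋅√5)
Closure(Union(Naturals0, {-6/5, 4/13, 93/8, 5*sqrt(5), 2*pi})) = Union({-6/5, 4/13, 93/8, 5*sqrt(5), 2*pi}, Naturals0)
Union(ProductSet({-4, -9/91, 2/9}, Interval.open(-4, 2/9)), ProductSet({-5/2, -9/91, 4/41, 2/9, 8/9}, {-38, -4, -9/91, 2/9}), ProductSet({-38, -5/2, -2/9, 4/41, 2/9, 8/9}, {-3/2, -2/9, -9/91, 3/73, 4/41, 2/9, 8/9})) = Union(ProductSet({-4, -9/91, 2/9}, Interval.open(-4, 2/9)), ProductSet({-5/2, -9/91, 4/41, 2/9, 8/9}, {-38, -4, -9/91, 2/9}), ProductSet({-38, -5/2, -2/9, 4/41, 2/9, 8/9}, {-3/2, -2/9, -9/91, 3/73, 4/41, 2/9, 8/9}))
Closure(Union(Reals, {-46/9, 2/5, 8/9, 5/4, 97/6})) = Reals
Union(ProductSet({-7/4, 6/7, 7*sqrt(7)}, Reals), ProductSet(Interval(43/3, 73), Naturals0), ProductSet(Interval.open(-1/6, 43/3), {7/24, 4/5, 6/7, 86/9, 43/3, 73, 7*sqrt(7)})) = Union(ProductSet({-7/4, 6/7, 7*sqrt(7)}, Reals), ProductSet(Interval.open(-1/6, 43/3), {7/24, 4/5, 6/7, 86/9, 43/3, 73, 7*sqrt(7)}), ProductSet(Interval(43/3, 73), Naturals0))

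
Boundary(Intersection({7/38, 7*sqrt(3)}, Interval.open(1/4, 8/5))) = EmptySet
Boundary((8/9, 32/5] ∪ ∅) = {8/9, 32/5}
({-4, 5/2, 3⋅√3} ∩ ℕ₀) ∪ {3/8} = {3/8}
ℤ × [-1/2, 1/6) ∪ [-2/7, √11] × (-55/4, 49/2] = (ℤ × [-1/2, 1/6)) ∪ ([-2/7, √11] × (-55/4, 49/2])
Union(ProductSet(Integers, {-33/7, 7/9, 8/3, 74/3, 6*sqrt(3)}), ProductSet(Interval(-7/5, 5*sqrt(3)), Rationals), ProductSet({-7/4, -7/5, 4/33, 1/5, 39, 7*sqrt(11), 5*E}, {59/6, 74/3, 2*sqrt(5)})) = Union(ProductSet({-7/4, -7/5, 4/33, 1/5, 39, 7*sqrt(11), 5*E}, {59/6, 74/3, 2*sqrt(5)}), ProductSet(Integers, {-33/7, 7/9, 8/3, 74/3, 6*sqrt(3)}), ProductSet(Interval(-7/5, 5*sqrt(3)), Rationals))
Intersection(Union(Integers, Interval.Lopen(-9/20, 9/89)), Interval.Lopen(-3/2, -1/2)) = Range(-1, 0, 1)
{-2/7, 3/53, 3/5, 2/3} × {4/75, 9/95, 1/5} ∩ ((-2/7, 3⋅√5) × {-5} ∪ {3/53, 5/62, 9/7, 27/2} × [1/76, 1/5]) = {3/53} × {4/75, 9/95, 1/5}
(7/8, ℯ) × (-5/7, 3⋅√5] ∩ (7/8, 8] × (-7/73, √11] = (7/8, ℯ) × (-7/73, √11]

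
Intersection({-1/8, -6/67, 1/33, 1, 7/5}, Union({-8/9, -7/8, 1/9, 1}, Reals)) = {-1/8, -6/67, 1/33, 1, 7/5}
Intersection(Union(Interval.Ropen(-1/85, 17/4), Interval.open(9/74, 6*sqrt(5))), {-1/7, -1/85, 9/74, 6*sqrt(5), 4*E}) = {-1/85, 9/74, 4*E}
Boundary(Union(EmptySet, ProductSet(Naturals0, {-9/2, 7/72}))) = ProductSet(Naturals0, {-9/2, 7/72})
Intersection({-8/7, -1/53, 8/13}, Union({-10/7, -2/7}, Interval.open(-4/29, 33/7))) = {-1/53, 8/13}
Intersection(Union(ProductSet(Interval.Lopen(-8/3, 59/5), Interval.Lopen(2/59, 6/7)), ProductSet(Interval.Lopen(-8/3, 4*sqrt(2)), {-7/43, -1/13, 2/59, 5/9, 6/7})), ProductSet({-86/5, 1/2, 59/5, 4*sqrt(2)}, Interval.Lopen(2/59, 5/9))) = ProductSet({1/2, 59/5, 4*sqrt(2)}, Interval.Lopen(2/59, 5/9))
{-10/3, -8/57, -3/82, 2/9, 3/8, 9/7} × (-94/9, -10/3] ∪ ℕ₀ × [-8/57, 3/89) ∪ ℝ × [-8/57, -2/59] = (ℕ₀ × [-8/57, 3/89)) ∪ (ℝ × [-8/57, -2/59]) ∪ ({-10/3, -8/57, -3/82, 2/9, 3/8, 9/7} × (-94/9, -10/3])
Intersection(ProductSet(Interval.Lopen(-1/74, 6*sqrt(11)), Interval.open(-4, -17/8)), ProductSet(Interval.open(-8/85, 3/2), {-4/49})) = EmptySet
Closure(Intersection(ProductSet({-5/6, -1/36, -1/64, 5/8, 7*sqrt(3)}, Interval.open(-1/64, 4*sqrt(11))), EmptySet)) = EmptySet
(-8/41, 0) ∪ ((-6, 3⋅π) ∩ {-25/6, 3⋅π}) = {-25/6} ∪ (-8/41, 0)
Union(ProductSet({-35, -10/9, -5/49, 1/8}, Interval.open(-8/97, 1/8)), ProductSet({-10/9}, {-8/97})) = Union(ProductSet({-10/9}, {-8/97}), ProductSet({-35, -10/9, -5/49, 1/8}, Interval.open(-8/97, 1/8)))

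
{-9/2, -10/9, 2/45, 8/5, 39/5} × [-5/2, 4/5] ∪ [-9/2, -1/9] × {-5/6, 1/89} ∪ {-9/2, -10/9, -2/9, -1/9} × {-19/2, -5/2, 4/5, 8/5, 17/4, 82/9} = ([-9/2, -1/9] × {-5/6, 1/89}) ∪ ({-9/2, -10/9, 2/45, 8/5, 39/5} × [-5/2, 4/5]) ∪ ({-9/2, -10/9, -2/9, -1/9} × {-19/2, -5/2, 4/5, 8/5, 17/4, 82/9})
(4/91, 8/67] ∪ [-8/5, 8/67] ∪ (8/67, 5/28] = [-8/5, 5/28]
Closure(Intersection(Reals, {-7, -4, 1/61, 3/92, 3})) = {-7, -4, 1/61, 3/92, 3}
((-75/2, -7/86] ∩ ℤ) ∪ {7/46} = {-37, -36, …, -1} ∪ {7/46}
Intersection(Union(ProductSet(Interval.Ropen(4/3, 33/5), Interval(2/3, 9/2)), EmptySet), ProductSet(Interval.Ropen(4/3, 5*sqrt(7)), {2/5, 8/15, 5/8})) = EmptySet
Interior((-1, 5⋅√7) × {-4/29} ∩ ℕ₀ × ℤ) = ∅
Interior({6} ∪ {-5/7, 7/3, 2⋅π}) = ∅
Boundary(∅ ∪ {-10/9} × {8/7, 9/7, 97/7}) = {-10/9} × {8/7, 9/7, 97/7}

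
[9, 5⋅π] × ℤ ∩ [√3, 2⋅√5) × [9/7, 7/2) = ∅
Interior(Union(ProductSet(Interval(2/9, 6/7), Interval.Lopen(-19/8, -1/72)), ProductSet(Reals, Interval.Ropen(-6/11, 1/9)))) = Union(ProductSet(Reals, Interval.open(-6/11, 1/9)), ProductSet(Interval.open(2/9, 6/7), Interval.open(-19/8, 1/9)))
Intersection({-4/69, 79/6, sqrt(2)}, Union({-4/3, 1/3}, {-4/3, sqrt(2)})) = {sqrt(2)}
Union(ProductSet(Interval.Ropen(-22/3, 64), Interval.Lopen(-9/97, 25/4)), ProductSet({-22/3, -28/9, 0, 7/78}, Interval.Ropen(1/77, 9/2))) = ProductSet(Interval.Ropen(-22/3, 64), Interval.Lopen(-9/97, 25/4))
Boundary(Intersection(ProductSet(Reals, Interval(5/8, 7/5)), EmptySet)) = EmptySet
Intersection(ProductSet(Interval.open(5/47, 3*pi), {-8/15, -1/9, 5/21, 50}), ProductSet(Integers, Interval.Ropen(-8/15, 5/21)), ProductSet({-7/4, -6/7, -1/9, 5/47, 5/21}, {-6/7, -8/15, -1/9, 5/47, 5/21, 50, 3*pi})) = EmptySet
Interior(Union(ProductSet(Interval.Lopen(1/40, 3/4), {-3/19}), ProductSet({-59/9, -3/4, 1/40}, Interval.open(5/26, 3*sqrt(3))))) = EmptySet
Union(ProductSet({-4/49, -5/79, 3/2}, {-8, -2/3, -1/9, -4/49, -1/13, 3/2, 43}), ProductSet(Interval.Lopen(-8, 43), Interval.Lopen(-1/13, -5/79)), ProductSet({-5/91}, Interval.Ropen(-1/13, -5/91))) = Union(ProductSet({-5/91}, Interval.Ropen(-1/13, -5/91)), ProductSet({-4/49, -5/79, 3/2}, {-8, -2/3, -1/9, -4/49, -1/13, 3/2, 43}), ProductSet(Interval.Lopen(-8, 43), Interval.Lopen(-1/13, -5/79)))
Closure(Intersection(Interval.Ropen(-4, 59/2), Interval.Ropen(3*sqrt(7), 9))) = Interval(3*sqrt(7), 9)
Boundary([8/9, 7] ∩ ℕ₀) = {1, 2, …, 7}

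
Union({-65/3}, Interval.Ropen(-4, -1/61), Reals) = Interval(-oo, oo)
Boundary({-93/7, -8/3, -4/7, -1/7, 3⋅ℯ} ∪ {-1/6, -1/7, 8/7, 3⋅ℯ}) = {-93/7, -8/3, -4/7, -1/6, -1/7, 8/7, 3⋅ℯ}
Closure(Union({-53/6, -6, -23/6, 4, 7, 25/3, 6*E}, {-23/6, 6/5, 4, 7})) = {-53/6, -6, -23/6, 6/5, 4, 7, 25/3, 6*E}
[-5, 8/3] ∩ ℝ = [-5, 8/3]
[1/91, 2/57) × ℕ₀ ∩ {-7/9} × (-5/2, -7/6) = ∅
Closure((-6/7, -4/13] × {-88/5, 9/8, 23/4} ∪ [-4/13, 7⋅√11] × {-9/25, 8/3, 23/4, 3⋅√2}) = ([-6/7, -4/13] × {-88/5, 9/8, 23/4}) ∪ ([-4/13, 7⋅√11] × {-9/25, 8/3, 23/4, 3⋅√2})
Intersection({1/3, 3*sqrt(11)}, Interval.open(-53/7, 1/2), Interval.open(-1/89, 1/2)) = {1/3}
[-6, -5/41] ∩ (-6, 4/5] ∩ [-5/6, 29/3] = [-5/6, -5/41]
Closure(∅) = ∅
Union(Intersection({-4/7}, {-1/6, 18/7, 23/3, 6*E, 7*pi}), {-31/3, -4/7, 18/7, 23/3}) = {-31/3, -4/7, 18/7, 23/3}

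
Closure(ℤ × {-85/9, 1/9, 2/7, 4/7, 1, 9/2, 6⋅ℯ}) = ℤ × {-85/9, 1/9, 2/7, 4/7, 1, 9/2, 6⋅ℯ}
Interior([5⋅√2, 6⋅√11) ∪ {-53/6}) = (5⋅√2, 6⋅√11)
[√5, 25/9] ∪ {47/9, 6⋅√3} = [√5, 25/9] ∪ {47/9, 6⋅√3}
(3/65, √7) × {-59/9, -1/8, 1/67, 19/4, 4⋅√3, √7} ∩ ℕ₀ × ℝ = {1, 2} × {-59/9, -1/8, 1/67, 19/4, 4⋅√3, √7}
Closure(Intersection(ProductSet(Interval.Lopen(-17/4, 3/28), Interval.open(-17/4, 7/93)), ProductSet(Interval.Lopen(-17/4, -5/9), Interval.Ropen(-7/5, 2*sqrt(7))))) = Union(ProductSet({-17/4, -5/9}, Interval(-7/5, 7/93)), ProductSet(Interval(-17/4, -5/9), {-7/5, 7/93}), ProductSet(Interval.Lopen(-17/4, -5/9), Interval.Ropen(-7/5, 7/93)))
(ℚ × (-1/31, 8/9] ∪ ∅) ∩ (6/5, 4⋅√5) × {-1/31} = ∅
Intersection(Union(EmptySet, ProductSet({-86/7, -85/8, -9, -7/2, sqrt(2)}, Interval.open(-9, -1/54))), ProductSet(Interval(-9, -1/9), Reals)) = ProductSet({-9, -7/2}, Interval.open(-9, -1/54))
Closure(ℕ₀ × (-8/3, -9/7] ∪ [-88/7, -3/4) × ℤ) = ([-88/7, -3/4] × ℤ) ∪ (ℕ₀ × [-8/3, -9/7])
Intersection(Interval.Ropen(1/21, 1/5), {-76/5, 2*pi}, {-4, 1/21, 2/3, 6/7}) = EmptySet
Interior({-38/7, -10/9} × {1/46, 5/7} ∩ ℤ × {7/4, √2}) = ∅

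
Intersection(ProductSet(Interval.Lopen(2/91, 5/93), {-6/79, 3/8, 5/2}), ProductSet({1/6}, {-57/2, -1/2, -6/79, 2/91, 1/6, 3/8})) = EmptySet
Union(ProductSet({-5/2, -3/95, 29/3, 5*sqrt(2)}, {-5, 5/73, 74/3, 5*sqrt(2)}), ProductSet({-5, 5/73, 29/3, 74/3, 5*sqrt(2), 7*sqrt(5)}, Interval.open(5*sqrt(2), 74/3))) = Union(ProductSet({-5/2, -3/95, 29/3, 5*sqrt(2)}, {-5, 5/73, 74/3, 5*sqrt(2)}), ProductSet({-5, 5/73, 29/3, 74/3, 5*sqrt(2), 7*sqrt(5)}, Interval.open(5*sqrt(2), 74/3)))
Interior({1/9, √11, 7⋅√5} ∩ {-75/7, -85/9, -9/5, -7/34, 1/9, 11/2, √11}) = ∅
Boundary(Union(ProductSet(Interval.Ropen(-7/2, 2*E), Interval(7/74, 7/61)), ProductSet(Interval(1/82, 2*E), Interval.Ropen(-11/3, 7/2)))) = Union(ProductSet({2*E}, Interval(-11/3, 7/2)), ProductSet({-7/2, 2*E}, Interval(7/74, 7/61)), ProductSet({1/82, 2*E}, Union(Interval(-11/3, 7/74), Interval(7/61, 7/2))), ProductSet(Interval(1/82, 2*E), {-11/3, 7/2}), ProductSet(Union({2*E}, Interval(-7/2, 1/82)), {7/74, 7/61}))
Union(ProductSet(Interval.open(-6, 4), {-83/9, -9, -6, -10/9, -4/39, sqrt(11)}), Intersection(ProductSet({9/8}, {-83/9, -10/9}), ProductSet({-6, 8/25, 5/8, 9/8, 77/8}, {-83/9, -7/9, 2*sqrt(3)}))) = ProductSet(Interval.open(-6, 4), {-83/9, -9, -6, -10/9, -4/39, sqrt(11)})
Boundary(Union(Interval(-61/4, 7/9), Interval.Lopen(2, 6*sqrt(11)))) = {-61/4, 7/9, 2, 6*sqrt(11)}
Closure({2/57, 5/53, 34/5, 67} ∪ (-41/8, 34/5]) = [-41/8, 34/5] ∪ {67}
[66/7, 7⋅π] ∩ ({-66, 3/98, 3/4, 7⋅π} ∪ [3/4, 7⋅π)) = [66/7, 7⋅π]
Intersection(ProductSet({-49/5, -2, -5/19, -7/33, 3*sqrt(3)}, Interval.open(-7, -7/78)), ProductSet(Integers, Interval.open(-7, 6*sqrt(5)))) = ProductSet({-2}, Interval.open(-7, -7/78))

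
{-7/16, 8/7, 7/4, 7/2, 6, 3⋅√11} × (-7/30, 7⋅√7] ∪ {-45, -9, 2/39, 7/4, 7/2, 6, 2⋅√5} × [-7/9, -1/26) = ({-45, -9, 2/39, 7/4, 7/2, 6, 2⋅√5} × [-7/9, -1/26)) ∪ ({-7/16, 8/7, 7/4, 7/2, 6, 3⋅√11} × (-7/30, 7⋅√7])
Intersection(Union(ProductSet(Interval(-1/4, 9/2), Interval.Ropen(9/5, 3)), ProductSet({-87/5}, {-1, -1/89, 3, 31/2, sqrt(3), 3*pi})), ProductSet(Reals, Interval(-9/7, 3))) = Union(ProductSet({-87/5}, {-1, -1/89, 3, sqrt(3)}), ProductSet(Interval(-1/4, 9/2), Interval.Ropen(9/5, 3)))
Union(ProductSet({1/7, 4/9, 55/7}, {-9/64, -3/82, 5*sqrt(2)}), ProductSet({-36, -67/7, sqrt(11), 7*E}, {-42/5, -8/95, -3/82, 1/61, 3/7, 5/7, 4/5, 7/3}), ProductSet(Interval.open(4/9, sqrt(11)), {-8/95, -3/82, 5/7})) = Union(ProductSet({1/7, 4/9, 55/7}, {-9/64, -3/82, 5*sqrt(2)}), ProductSet({-36, -67/7, sqrt(11), 7*E}, {-42/5, -8/95, -3/82, 1/61, 3/7, 5/7, 4/5, 7/3}), ProductSet(Interval.open(4/9, sqrt(11)), {-8/95, -3/82, 5/7}))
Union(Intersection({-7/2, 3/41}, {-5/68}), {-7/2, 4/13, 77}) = {-7/2, 4/13, 77}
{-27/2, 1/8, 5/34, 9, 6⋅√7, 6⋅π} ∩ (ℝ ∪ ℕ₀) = {-27/2, 1/8, 5/34, 9, 6⋅√7, 6⋅π}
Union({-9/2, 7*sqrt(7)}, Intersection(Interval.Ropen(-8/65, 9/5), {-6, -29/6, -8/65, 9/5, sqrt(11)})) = {-9/2, -8/65, 7*sqrt(7)}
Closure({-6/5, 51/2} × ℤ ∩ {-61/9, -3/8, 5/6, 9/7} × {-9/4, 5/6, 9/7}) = ∅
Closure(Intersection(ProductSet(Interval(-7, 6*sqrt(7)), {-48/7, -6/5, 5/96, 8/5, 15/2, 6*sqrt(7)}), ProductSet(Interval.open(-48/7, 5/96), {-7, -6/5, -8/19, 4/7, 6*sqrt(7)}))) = ProductSet(Interval(-48/7, 5/96), {-6/5, 6*sqrt(7)})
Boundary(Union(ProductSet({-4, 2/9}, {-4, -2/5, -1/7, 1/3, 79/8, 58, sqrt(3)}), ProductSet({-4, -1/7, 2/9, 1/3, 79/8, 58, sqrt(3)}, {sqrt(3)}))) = Union(ProductSet({-4, 2/9}, {-4, -2/5, -1/7, 1/3, 79/8, 58, sqrt(3)}), ProductSet({-4, -1/7, 2/9, 1/3, 79/8, 58, sqrt(3)}, {sqrt(3)}))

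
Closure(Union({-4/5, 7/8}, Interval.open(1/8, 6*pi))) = Union({-4/5}, Interval(1/8, 6*pi))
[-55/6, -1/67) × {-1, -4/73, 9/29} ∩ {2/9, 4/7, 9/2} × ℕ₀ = ∅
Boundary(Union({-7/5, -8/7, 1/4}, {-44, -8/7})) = {-44, -7/5, -8/7, 1/4}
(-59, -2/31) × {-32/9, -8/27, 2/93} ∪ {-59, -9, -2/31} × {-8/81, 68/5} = ({-59, -9, -2/31} × {-8/81, 68/5}) ∪ ((-59, -2/31) × {-32/9, -8/27, 2/93})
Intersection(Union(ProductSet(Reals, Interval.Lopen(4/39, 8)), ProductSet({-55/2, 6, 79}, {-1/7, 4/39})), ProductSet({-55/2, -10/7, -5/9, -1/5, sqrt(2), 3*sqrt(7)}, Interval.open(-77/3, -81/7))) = EmptySet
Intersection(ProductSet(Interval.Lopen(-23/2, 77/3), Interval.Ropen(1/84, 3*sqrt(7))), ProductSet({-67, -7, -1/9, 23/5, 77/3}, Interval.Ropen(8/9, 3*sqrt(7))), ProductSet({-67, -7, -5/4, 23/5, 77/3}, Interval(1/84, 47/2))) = ProductSet({-7, 23/5, 77/3}, Interval.Ropen(8/9, 3*sqrt(7)))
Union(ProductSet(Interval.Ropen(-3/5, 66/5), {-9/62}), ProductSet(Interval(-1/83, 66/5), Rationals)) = Union(ProductSet(Interval.Ropen(-3/5, 66/5), {-9/62}), ProductSet(Interval(-1/83, 66/5), Rationals))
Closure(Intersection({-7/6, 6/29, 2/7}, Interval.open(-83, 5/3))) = {-7/6, 6/29, 2/7}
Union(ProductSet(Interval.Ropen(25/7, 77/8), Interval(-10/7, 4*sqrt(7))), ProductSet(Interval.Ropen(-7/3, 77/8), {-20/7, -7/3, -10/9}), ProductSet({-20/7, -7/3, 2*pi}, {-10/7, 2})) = Union(ProductSet({-20/7, -7/3, 2*pi}, {-10/7, 2}), ProductSet(Interval.Ropen(-7/3, 77/8), {-20/7, -7/3, -10/9}), ProductSet(Interval.Ropen(25/7, 77/8), Interval(-10/7, 4*sqrt(7))))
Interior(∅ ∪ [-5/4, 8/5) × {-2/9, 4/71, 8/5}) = ∅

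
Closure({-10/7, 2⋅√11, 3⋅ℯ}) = {-10/7, 2⋅√11, 3⋅ℯ}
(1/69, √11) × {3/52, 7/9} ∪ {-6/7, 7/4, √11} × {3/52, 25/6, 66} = ({-6/7, 7/4, √11} × {3/52, 25/6, 66}) ∪ ((1/69, √11) × {3/52, 7/9})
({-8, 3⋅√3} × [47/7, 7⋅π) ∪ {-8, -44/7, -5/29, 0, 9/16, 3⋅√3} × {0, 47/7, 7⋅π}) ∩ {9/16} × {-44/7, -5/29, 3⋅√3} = ∅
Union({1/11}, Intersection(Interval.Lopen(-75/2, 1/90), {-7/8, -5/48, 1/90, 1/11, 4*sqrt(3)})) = {-7/8, -5/48, 1/90, 1/11}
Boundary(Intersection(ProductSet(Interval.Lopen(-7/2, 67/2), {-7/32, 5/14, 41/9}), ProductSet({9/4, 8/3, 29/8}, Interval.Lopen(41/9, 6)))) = EmptySet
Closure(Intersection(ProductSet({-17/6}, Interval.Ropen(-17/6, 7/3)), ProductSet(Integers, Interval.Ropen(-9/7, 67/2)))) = EmptySet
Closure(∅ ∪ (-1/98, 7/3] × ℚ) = [-1/98, 7/3] × ℝ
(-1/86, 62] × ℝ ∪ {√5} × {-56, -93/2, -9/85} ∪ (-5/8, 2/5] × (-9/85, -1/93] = ((-1/86, 62] × ℝ) ∪ ((-5/8, 2/5] × (-9/85, -1/93])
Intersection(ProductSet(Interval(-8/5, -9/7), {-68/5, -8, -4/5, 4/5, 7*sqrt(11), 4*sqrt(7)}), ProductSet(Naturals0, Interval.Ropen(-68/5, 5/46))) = EmptySet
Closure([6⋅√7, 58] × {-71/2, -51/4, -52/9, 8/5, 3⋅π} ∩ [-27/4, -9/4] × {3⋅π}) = ∅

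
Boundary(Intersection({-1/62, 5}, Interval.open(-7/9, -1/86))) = {-1/62}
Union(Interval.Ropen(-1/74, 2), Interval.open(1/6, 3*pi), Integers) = Union(Integers, Interval.Ropen(-1/74, 3*pi))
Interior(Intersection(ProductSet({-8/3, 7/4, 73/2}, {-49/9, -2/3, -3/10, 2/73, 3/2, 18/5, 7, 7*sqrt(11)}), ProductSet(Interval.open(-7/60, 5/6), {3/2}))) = EmptySet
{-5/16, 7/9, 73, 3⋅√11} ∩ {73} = {73}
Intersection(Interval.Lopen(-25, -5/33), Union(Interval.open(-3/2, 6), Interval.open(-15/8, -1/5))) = Interval.Lopen(-15/8, -5/33)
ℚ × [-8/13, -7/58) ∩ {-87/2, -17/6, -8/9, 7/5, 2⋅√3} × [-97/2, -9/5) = ∅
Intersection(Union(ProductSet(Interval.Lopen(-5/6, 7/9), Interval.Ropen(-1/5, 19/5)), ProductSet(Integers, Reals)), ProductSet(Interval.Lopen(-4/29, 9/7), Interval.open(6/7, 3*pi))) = Union(ProductSet(Interval.Lopen(-4/29, 7/9), Interval.open(6/7, 19/5)), ProductSet(Range(0, 2, 1), Interval.open(6/7, 3*pi)))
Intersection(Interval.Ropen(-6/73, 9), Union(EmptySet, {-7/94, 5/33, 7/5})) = {-7/94, 5/33, 7/5}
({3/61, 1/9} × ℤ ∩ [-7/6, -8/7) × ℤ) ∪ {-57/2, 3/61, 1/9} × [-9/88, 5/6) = {-57/2, 3/61, 1/9} × [-9/88, 5/6)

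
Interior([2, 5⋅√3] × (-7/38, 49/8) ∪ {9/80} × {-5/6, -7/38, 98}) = (2, 5⋅√3) × (-7/38, 49/8)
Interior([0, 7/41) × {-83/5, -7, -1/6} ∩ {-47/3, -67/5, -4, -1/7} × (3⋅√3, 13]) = ∅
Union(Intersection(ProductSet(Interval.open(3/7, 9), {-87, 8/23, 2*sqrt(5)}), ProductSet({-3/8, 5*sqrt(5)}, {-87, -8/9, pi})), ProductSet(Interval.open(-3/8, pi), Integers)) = ProductSet(Interval.open(-3/8, pi), Integers)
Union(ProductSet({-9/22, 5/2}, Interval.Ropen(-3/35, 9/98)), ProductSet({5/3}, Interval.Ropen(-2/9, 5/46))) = Union(ProductSet({5/3}, Interval.Ropen(-2/9, 5/46)), ProductSet({-9/22, 5/2}, Interval.Ropen(-3/35, 9/98)))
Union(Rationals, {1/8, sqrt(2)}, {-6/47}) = Union({sqrt(2)}, Rationals)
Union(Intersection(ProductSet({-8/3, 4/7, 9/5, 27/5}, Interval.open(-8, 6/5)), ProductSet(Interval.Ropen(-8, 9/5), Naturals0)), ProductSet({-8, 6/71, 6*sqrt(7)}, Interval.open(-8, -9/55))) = Union(ProductSet({-8/3, 4/7}, Range(0, 2, 1)), ProductSet({-8, 6/71, 6*sqrt(7)}, Interval.open(-8, -9/55)))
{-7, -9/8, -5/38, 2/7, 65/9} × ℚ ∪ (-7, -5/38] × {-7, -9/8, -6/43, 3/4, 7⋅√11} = ({-7, -9/8, -5/38, 2/7, 65/9} × ℚ) ∪ ((-7, -5/38] × {-7, -9/8, -6/43, 3/4, 7⋅√11})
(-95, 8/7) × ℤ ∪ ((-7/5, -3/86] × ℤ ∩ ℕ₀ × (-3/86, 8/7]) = (-95, 8/7) × ℤ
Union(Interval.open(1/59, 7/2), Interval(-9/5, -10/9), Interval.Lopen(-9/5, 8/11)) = Interval.Ropen(-9/5, 7/2)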